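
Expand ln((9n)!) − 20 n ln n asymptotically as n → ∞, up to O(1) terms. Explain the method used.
ln((9n)!) − 20 n ln n = −11 n ln n + 9(ln 9 − 1) n + (1/2) ln(2π·9n) + O(1/n)

Stirling: ln((9n)!) = 9n ln(9n) − 9n + (1/2) ln(2π·9n) + O(1/n).
Expand 9n ln(9n) = 9n (ln n + ln 9) = 9n ln n + 9n ln 9.
Subtract 20n ln n: leading term is (9 − 20) n ln n = −11 n ln n. The next term is 9n ln 9 − 9n = 9(ln 9 − 1) n. Then the (1/2) ln(2π·9n) correction.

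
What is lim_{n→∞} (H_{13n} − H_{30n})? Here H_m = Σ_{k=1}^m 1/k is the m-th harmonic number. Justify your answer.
lim = ln(13/30)

Euler-Maclaurin gives H_m = ln m + γ + 1/(2m) + O(1/m^2). The γ and O(1/m) terms cancel in the difference:
  H_{13n} − H_{30n} = ln(13n) − ln(30n) + O(1/n) = ln(13/30) + O(1/n).
Hence the limit is ln(13/30).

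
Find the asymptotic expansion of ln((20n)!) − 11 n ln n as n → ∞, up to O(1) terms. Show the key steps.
ln((20n)!) − 11 n ln n = 9 n ln n + 20(ln 20 − 1) n + (1/2) ln(2π·20n) + O(1/n)

Stirling: ln((20n)!) = 20n ln(20n) − 20n + (1/2) ln(2π·20n) + O(1/n).
Expand 20n ln(20n) = 20n (ln n + ln 20) = 20n ln n + 20n ln 20.
Subtract 11n ln n: leading term is (20 − 11) n ln n = 9 n ln n. The next term is 20n ln 20 − 20n = 20(ln 20 − 1) n. Then the (1/2) ln(2π·20n) correction.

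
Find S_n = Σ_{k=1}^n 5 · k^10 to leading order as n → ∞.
S_n ~ 5 · n^11 / 11

By integral comparison (Euler-Maclaurin), Σ_{k=1}^n 5 · k^10 = 5 · ∫_0^n x^10 dx + O(n^10) = 5 · n^11/11 + O(n^10). (Equivalently, Faulhaber's formula gives the same leading term.)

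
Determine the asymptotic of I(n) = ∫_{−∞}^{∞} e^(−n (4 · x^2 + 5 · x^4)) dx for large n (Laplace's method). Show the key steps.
I(n) ~ sqrt(π/(4n))

φ(x) = 4 · x^2 + 5 · x^4 has its unique global minimum at x* = 0 (since φ'(x) = 8x + 20x^3 = 0 only at x = 0 for real x with both coefficients positive, and φ → ∞ as |x| → ∞). At x* = 0, φ(0) = 0 and φ''(0) = 8. Laplace's method then gives
  I(n) ~ sqrt(2π / (n · φ''(0))) · e^(−n φ(0)) = sqrt(2π / (8n)) = sqrt(π/(4n)).
The 5 · x^4 term contributes only at subleading order (an O(1/n) relative correction).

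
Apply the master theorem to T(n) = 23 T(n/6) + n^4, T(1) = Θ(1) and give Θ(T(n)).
T(n) = Θ(n^4)

log_6 23 ≈ 1.750. f(n) = n^4 dominates n^(log_6 23) since 4 > 1.750, and the regularity condition a·f(n/b) = 23·(n/6)^4 = (23/1296)·n^4 ≤ c·f(n) holds with c = 23/1296 ≈ 0.0177 < 1. So this is Case 3: T(n) = Θ(f(n)) = Θ(n^4).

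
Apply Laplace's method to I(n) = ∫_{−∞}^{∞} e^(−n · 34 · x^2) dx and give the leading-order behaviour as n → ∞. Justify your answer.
I(n) = sqrt(π/(34n))

Here φ(x) = 34 · x^2 has its unique minimum at x* = 0 with φ(x*) = 0 and φ''(x*) = 68. Laplace's method gives
  I(n) ~ e^(−n φ(x*)) · sqrt(2π / (n · φ''(x*))) = sqrt(2π / (68n)) = sqrt(π/(34n)).
This is exact: substituting u = (x − 0)·sqrt(34n) gives I(n) = (1/sqrt(34n)) ∫_{−∞}^{∞} e^(−u^2) du = sqrt(π/(34n)).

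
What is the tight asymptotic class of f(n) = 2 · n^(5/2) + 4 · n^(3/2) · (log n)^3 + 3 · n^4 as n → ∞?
f(n) ∈ Θ(n^4)

Compare the terms by growth order. For large n, n^a · (log n)^b dominates n^a' · (log n)^b' iff a > a', or (a = a' and b > b'). Ranking the 3 terms shows the dominant one is 3 · n^4. Hence f(n) ∈ Θ(n^4).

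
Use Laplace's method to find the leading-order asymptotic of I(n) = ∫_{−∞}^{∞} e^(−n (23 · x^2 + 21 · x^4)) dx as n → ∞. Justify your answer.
I(n) ~ sqrt(π/(23n))

φ(x) = 23 · x^2 + 21 · x^4 has its unique global minimum at x* = 0 (since φ'(x) = 46x + 84x^3 = 0 only at x = 0 for real x with both coefficients positive, and φ → ∞ as |x| → ∞). At x* = 0, φ(0) = 0 and φ''(0) = 46. Laplace's method then gives
  I(n) ~ sqrt(2π / (n · φ''(0))) · e^(−n φ(0)) = sqrt(2π / (46n)) = sqrt(π/(23n)).
The 21 · x^4 term contributes only at subleading order (an O(1/n) relative correction).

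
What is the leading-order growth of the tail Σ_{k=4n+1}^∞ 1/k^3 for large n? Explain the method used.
Σ_{k>4n} 1/k^3 ~ 1/(2 · (4n)^2)

Compare to the integral: ∫_{4n}^∞ x^(−3) dx = [−x^(−2)/2]_{4n}^∞ = 1/((3−1)·(4n)^2). Euler-Maclaurin then gives
  Σ_{k>4n} 1/k^3 = ∫_{4n}^∞ dx/x^3 − 1/(2·(4n)^3) + O(1/(4n)^4).
(Equivalently this is ζ(3) − Σ_{k≤4n} 1/k^3.)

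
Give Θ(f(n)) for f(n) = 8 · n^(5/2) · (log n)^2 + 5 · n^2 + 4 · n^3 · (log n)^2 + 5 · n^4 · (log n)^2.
f(n) ∈ Θ(n^4 · (log n)^2)

Compare the terms by growth order. For large n, n^a · (log n)^b dominates n^a' · (log n)^b' iff a > a', or (a = a' and b > b'). Ranking the 4 terms shows the dominant one is 5 · n^4 · (log n)^2. Hence f(n) ∈ Θ(n^4 · (log n)^2).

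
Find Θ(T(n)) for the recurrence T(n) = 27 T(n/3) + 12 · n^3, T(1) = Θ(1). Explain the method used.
T(n) = Θ(n^3 log n)

log_3 27 = 3, and f(n) = 12 · n^3 = Θ(n^(log_3 27)). This is Case 2 of the master theorem: T(n) = Θ(f(n) · log n) = Θ(n^3 log n).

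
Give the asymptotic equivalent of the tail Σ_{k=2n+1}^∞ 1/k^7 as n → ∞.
Σ_{k>2n} 1/k^7 ~ 1/(6 · (2n)^6)

Compare to the integral: ∫_{2n}^∞ x^(−7) dx = [−x^(−6)/6]_{2n}^∞ = 1/((7−1)·(2n)^6). Euler-Maclaurin then gives
  Σ_{k>2n} 1/k^7 = ∫_{2n}^∞ dx/x^7 − 1/(2·(2n)^7) + O(1/(2n)^8).
(Equivalently this is ζ(7) − Σ_{k≤2n} 1/k^7.)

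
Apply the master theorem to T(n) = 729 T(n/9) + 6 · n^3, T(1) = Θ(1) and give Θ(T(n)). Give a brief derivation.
T(n) = Θ(n^3 log n)

log_9 729 = 3, and f(n) = 6 · n^3 = Θ(n^(log_9 729)). This is Case 2 of the master theorem: T(n) = Θ(f(n) · log n) = Θ(n^3 log n).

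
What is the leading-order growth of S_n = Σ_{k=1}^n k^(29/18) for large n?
S_n ~ (18/47) · n^(47/18)

Integral comparison: Σ_{k=1}^n k^(29/18) = ∫_0^n x^(29/18) dx + O(n^(29/18)). The integral is n^(1 + 29/18) / (1 + 29/18) = n^((29+18)/18) / ((29+18)/18) = (18/47) · n^(47/18).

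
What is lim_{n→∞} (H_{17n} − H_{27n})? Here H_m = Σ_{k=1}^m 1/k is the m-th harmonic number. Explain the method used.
lim = ln(17/27)

Euler-Maclaurin gives H_m = ln m + γ + 1/(2m) + O(1/m^2). The γ and O(1/m) terms cancel in the difference:
  H_{17n} − H_{27n} = ln(17n) − ln(27n) + O(1/n) = ln(17/27) + O(1/n).
Hence the limit is ln(17/27).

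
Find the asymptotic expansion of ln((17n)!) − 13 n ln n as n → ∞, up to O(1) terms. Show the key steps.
ln((17n)!) − 13 n ln n = 4 n ln n + 17(ln 17 − 1) n + (1/2) ln(2π·17n) + O(1/n)

Stirling: ln((17n)!) = 17n ln(17n) − 17n + (1/2) ln(2π·17n) + O(1/n).
Expand 17n ln(17n) = 17n (ln n + ln 17) = 17n ln n + 17n ln 17.
Subtract 13n ln n: leading term is (17 − 13) n ln n = 4 n ln n. The next term is 17n ln 17 − 17n = 17(ln 17 − 1) n. Then the (1/2) ln(2π·17n) correction.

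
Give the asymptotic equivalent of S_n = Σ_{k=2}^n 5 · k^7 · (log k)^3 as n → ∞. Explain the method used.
S_n ~ 5 · n^8 · (log n)^3 / 8

By integral comparison, S_n = ∫_1^n 5 · x^7 · (log x)^3 dx + O(n^7 · (log n)^3). For the integral, the leading term of ∫_1^n x^7 (log x)^3 dx is n^8/8 · (log n)^3 (by repeated integration by parts; each step lowers the log-exponent and produces a relatively O(1/log n) correction). Hence S_n ~ 5 · n^8 · (log n)^3 / 8.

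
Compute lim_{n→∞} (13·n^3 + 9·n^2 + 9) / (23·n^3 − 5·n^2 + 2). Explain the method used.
lim = 13/23

For large n the leading n^3 terms dominate both numerator and denominator. Dividing top and bottom by n^3, every other term tends to 0, leaving 13/23.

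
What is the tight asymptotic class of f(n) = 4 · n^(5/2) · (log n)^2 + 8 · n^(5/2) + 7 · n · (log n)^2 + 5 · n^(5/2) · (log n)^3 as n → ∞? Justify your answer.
f(n) ∈ Θ(n^(5/2) · (log n)^3)

Compare the terms by growth order. For large n, n^a · (log n)^b dominates n^a' · (log n)^b' iff a > a', or (a = a' and b > b'). Ranking the 4 terms shows the dominant one is 5 · n^(5/2) · (log n)^3. Hence f(n) ∈ Θ(n^(5/2) · (log n)^3).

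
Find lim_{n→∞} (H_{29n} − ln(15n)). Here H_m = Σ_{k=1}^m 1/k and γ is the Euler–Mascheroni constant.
lim = ln(29/15) + γ

By Euler-Maclaurin, H_m = ln m + γ + O(1/m). So
  H_{29n} − ln(15n) = ln(29n) + γ − ln(15n) + O(1/n)
                       = ln(29/15) + γ + O(1/n).
Hence the limit is ln(29/15) + γ.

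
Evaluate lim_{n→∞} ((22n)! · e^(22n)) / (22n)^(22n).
lim = ∞

Stirling: (22n)! ~ sqrt(2π·22n) · (22n/e)^(22n). Hence
  (22n)! · e^(22n) / (22n)^(22n) ~ sqrt(2π·22n) = sqrt(2π·22) · sqrt(n) → ∞.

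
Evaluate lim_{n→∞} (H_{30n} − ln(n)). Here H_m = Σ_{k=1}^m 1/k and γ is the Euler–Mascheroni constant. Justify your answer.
lim = ln 30 + γ

By Euler-Maclaurin, H_m = ln m + γ + O(1/m). So
  H_{30n} − ln(n) = ln(30n) + γ − ln(n) + O(1/n)
                       = ln(30/1) + γ + O(1/n).
Hence the limit is ln(30/1) + γ.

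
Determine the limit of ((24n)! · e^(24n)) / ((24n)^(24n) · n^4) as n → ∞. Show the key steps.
lim = 0

Stirling: (24n)! ~ sqrt(2π·24n) · (24n/e)^(24n). Hence
  (24n)! · e^(24n) / (24n)^(24n) ~ sqrt(2π·24n).
Dividing by n^4: sqrt(2π·24n) / n^4 = sqrt(2π·24) · n^((1−8)/2), so the expression behaves like sqrt(2π·24) · n^((1−8)/2) → 0.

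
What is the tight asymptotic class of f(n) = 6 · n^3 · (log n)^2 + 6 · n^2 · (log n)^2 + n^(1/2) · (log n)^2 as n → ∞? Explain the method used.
f(n) ∈ Θ(n^3 · (log n)^2)

Compare the terms by growth order. For large n, n^a · (log n)^b dominates n^a' · (log n)^b' iff a > a', or (a = a' and b > b'). Ranking the 3 terms shows the dominant one is 6 · n^3 · (log n)^2. Hence f(n) ∈ Θ(n^3 · (log n)^2).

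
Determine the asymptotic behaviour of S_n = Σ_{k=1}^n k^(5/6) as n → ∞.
S_n ~ (6/11) · n^(11/6)

Integral comparison: Σ_{k=1}^n k^(5/6) = ∫_0^n x^(5/6) dx + O(n^(5/6)). The integral is n^(1 + 5/6) / (1 + 5/6) = n^((5+6)/6) / ((5+6)/6) = (6/11) · n^(11/6).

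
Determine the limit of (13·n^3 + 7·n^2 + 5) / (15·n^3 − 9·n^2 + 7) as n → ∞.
lim = 13/15

For large n the leading n^3 terms dominate both numerator and denominator. Dividing top and bottom by n^3, every other term tends to 0, leaving 13/15.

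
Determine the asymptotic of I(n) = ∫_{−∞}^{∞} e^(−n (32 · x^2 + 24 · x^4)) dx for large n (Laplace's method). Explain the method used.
I(n) ~ sqrt(π/(32n))

φ(x) = 32 · x^2 + 24 · x^4 has its unique global minimum at x* = 0 (since φ'(x) = 64x + 96x^3 = 0 only at x = 0 for real x with both coefficients positive, and φ → ∞ as |x| → ∞). At x* = 0, φ(0) = 0 and φ''(0) = 64. Laplace's method then gives
  I(n) ~ sqrt(2π / (n · φ''(0))) · e^(−n φ(0)) = sqrt(2π / (64n)) = sqrt(π/(32n)).
The 24 · x^4 term contributes only at subleading order (an O(1/n) relative correction).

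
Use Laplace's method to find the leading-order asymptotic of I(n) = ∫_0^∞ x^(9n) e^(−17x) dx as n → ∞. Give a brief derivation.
I(n) ~ (sqrt(2π·9n) / 17) · (9n/(17e))^(9n)

Write the integrand as exp(9n ln x − 17x) and set f(x) = 9n ln x − 17x. Then f'(x) = 9n/x − 17 = 0 at x* = 9n/17, and f''(x*) = −9n/x*^2 = −17^2/(9n). Laplace's method (interior maximum) gives
  I(n) ~ e^(f(x*)) · sqrt(2π / |f''(x*)|)
        = exp(9n ln(9n/17) − 9n) · sqrt(2π · 9n / 17^2)
        = (9n/17)^(9n) e^(−9n) · sqrt(2π·9n) / 17
        = (sqrt(2π·9n) / 17) · (9n/(17e))^(9n).
This matches Γ(9n+1)/17^(9n+1) with Stirling applied to Γ.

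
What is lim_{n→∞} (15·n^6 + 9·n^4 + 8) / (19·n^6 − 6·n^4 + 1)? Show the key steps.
lim = 15/19

For large n the leading n^6 terms dominate both numerator and denominator. Dividing top and bottom by n^6, every other term tends to 0, leaving 15/19.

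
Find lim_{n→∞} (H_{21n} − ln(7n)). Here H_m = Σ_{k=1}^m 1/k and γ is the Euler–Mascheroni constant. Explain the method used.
lim = ln 3 + γ

By Euler-Maclaurin, H_m = ln m + γ + O(1/m). So
  H_{21n} − ln(7n) = ln(21n) + γ − ln(7n) + O(1/n)
                       = ln(21/7) + γ + O(1/n).
Hence the limit is ln(21/7) + γ (= ln 3).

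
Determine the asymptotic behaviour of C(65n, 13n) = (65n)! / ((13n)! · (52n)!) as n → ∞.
C(65n, 13n) ~ (3125/256)^(13n) · sqrt(5/(8π·13n))

Write N = 13n. Apply Stirling to each factorial:
  (5N)! ~ sqrt(2π·5N) · (5N/e)^(5N),
  N! ~ sqrt(2π N) · (N/e)^N,
  (4N)! ~ sqrt(2π·4N) · (4N/e)^(4N).
The exponential factors combine to (5N)^(5N) / (N^N · (4N)^(4N)) = 5^(5N)/4^(4N) = (5^5/4^4)^N = (3125/256)^N.
The square-root prefactors combine to sqrt(2π·5N) / (sqrt(2π N)·sqrt(2π·4N)) = sqrt(5 / (2π·4·N)) = sqrt(5/(8π·13n)).
Substituting N = 13n: C(65n, 13n) ~ (3125/256)^(13n) · sqrt(5/(8π·13n)).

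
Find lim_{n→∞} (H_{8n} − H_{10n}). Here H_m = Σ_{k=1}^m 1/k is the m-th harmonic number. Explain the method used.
lim = ln(8/10) = ln(4/5)

Euler-Maclaurin gives H_m = ln m + γ + 1/(2m) + O(1/m^2). The γ and O(1/m) terms cancel in the difference:
  H_{8n} − H_{10n} = ln(8n) − ln(10n) + O(1/n) = ln(8/10) + O(1/n).
Hence the limit is ln(8/10) = ln(4/5).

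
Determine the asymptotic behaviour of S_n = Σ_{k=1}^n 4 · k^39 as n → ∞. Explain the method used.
S_n ~ n^40 / 10

By integral comparison (Euler-Maclaurin), Σ_{k=1}^n 4 · k^39 = 4 · ∫_0^n x^39 dx + O(n^39) = 4 · n^40/40 = n^40 / 10 + O(n^39). (Equivalently, Faulhaber's formula gives the same leading term.)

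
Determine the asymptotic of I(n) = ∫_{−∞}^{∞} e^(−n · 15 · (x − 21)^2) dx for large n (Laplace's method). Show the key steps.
I(n) = sqrt(π/(15n))

Here φ(x) = 15 · (x − 21)^2 has its unique minimum at x* = 21 with φ(x*) = 0 and φ''(x*) = 30. Laplace's method gives
  I(n) ~ e^(−n φ(x*)) · sqrt(2π / (n · φ''(x*))) = sqrt(2π / (30n)) = sqrt(π/(15n)).
This is exact: substituting u = (x − 21)·sqrt(15n) gives I(n) = (1/sqrt(15n)) ∫_{−∞}^{∞} e^(−u^2) du = sqrt(π/(15n)).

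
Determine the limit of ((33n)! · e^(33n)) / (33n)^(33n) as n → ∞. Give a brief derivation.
lim = ∞

Stirling: (33n)! ~ sqrt(2π·33n) · (33n/e)^(33n). Hence
  (33n)! · e^(33n) / (33n)^(33n) ~ sqrt(2π·33n) = sqrt(2π·33) · sqrt(n) → ∞.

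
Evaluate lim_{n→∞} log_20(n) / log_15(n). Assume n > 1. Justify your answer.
lim = ln(15) / ln(20) = log_20(15)

Change of base: log_20(n) = ln n / ln 20 and log_15(n) = ln n / ln 15. The ratio is (ln n / ln 20) · (ln 15 / ln n) = ln 15 / ln 20, a constant independent of n. So the limit is ln 15 / ln 20 = log_20(15).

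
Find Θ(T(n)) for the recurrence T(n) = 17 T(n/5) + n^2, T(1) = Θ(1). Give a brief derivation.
T(n) = Θ(n^2)

log_5 17 ≈ 1.760. f(n) = n^2 dominates n^(log_5 17) since 2 > 1.760, and the regularity condition a·f(n/b) = 17·(n/5)^2 = (17/25)·n^2 ≤ c·f(n) holds with c = 17/25 ≈ 0.68 < 1. So this is Case 3: T(n) = Θ(f(n)) = Θ(n^2).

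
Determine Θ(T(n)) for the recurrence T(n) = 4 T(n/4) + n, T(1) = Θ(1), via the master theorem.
T(n) = Θ(n log n)

log_4 4 = 1, and f(n) = n = Θ(n^(log_4 4)). This is Case 2 of the master theorem: T(n) = Θ(f(n) · log n) = Θ(n log n).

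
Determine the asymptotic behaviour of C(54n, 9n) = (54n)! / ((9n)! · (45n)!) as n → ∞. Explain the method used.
C(54n, 9n) ~ (46656/3125)^(9n) · sqrt(3/(5π·9n))

Write N = 9n. Apply Stirling to each factorial:
  (6N)! ~ sqrt(2π·6N) · (6N/e)^(6N),
  N! ~ sqrt(2π N) · (N/e)^N,
  (5N)! ~ sqrt(2π·5N) · (5N/e)^(5N).
The exponential factors combine to (6N)^(6N) / (N^N · (5N)^(5N)) = 6^(6N)/5^(5N) = (6^6/5^5)^N = (46656/3125)^N.
The square-root prefactors combine to sqrt(2π·6N) / (sqrt(2π N)·sqrt(2π·5N)) = sqrt(6 / (2π·5·N)) = sqrt(3/(5π·9n)).
Substituting N = 9n: C(54n, 9n) ~ (46656/3125)^(9n) · sqrt(3/(5π·9n)).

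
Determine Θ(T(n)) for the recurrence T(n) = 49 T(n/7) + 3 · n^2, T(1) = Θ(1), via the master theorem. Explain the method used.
T(n) = Θ(n^2 log n)

log_7 49 = 2, and f(n) = 3 · n^2 = Θ(n^(log_7 49)). This is Case 2 of the master theorem: T(n) = Θ(f(n) · log n) = Θ(n^2 log n).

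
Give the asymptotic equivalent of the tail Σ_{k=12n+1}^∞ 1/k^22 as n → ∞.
Σ_{k>12n} 1/k^22 ~ 1/(21 · (12n)^21)

Compare to the integral: ∫_{12n}^∞ x^(−22) dx = [−x^(−21)/21]_{12n}^∞ = 1/((22−1)·(12n)^21). Euler-Maclaurin then gives
  Σ_{k>12n} 1/k^22 = ∫_{12n}^∞ dx/x^22 − 1/(2·(12n)^22) + O(1/(12n)^23).
(Equivalently this is ζ(22) − Σ_{k≤12n} 1/k^22.)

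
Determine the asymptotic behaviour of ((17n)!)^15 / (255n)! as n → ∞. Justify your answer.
((17n)!)^15/(255n)! ~ ((2π·17n)^(14/2) / sqrt(15)) · 15^(−15·17n)  →  0

Write N = 17n. Stirling: N! ~ sqrt(2π N)(N/e)^N and (15N)! ~ sqrt(2π·15N)·(15N/e)^(15N).
  (N!)^15/(15N)! ~ (2π N)^(15/2) (N/e)^(15N) / [sqrt(2π·15N) (15N/e)^(15N)]
     = (2π N)^(15/2) / sqrt(2π·15N) · (N/(15N))^(15N)
     = (2π N)^((15−1)/2) / sqrt(15) · 15^(−15N).
Since 15^15 > 1, the factor 15^(−15N) decays exponentially, so the ratio → 0. Substituting N = 17n gives the stated form.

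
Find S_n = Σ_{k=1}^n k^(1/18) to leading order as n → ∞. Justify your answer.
S_n ~ (18/19) · n^(19/18)

Integral comparison: Σ_{k=1}^n k^(1/18) = ∫_0^n x^(1/18) dx + O(n^(1/18)). The integral is n^(1 + 1/18) / (1 + 1/18) = n^((1+18)/18) / ((1+18)/18) = (18/19) · n^(19/18).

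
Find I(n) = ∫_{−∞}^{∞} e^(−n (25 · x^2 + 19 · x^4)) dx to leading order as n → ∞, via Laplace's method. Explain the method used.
I(n) ~ sqrt(π/(25n))

φ(x) = 25 · x^2 + 19 · x^4 has its unique global minimum at x* = 0 (since φ'(x) = 50x + 76x^3 = 0 only at x = 0 for real x with both coefficients positive, and φ → ∞ as |x| → ∞). At x* = 0, φ(0) = 0 and φ''(0) = 50. Laplace's method then gives
  I(n) ~ sqrt(2π / (n · φ''(0))) · e^(−n φ(0)) = sqrt(2π / (50n)) = sqrt(π/(25n)).
The 19 · x^4 term contributes only at subleading order (an O(1/n) relative correction).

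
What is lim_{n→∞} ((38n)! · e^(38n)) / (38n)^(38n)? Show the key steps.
lim = ∞

Stirling: (38n)! ~ sqrt(2π·38n) · (38n/e)^(38n). Hence
  (38n)! · e^(38n) / (38n)^(38n) ~ sqrt(2π·38n) = sqrt(2π·38) · sqrt(n) → ∞.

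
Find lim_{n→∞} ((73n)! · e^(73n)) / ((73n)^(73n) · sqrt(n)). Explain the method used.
lim = sqrt(2π·73)

Stirling: (73n)! ~ sqrt(2π·73n) · (73n/e)^(73n). Hence
  (73n)! · e^(73n) / (73n)^(73n) ~ sqrt(2π·73n).
Dividing by sqrt(n): sqrt(2π·73n) / sqrt(n) = sqrt(2π·73) · n^((1−1)/2), so the limit is sqrt(2π·73).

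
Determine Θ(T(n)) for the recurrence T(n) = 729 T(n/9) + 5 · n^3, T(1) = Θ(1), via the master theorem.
T(n) = Θ(n^3 log n)

log_9 729 = 3, and f(n) = 5 · n^3 = Θ(n^(log_9 729)). This is Case 2 of the master theorem: T(n) = Θ(f(n) · log n) = Θ(n^3 log n).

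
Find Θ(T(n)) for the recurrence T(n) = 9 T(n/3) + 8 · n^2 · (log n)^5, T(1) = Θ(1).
T(n) = Θ(n^2 · (log n)^6)

Here log_3 9 = 2 and f(n) = 8 · n^2 · (log n)^5 = Θ(n^(log_3 9) · (log n)^5). This is the extended Case 2 of the master theorem (f matches the critical exponent up to log factors), giving T(n) = Θ(n^(log_3 9) · (log n)^(5+1)) = Θ(n^2 · (log n)^6).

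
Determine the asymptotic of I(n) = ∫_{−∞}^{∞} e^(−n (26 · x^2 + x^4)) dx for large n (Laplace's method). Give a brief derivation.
I(n) ~ sqrt(π/(26n))

φ(x) = 26 · x^2 + x^4 has its unique global minimum at x* = 0 (since φ'(x) = 52x + 4x^3 = 0 only at x = 0 for real x with both coefficients positive, and φ → ∞ as |x| → ∞). At x* = 0, φ(0) = 0 and φ''(0) = 52. Laplace's method then gives
  I(n) ~ sqrt(2π / (n · φ''(0))) · e^(−n φ(0)) = sqrt(2π / (52n)) = sqrt(π/(26n)).
The x^4 term contributes only at subleading order (an O(1/n) relative correction).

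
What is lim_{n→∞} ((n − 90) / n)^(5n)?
lim = e^(−450)

Rewrite as (1 − 90/n)^(5n). By the standard limit (1 + x/n)^n → e^x, we have (1 − 90/n)^n → e^(−90), and raising to the 5th power gives e^(−450).
More precisely, ln[(1 − 90/n)^(5n)] = 5n · ln(1 − 90/n) = 5n · (-90/n + O(1/n^2)) = -450 + O(1/n) → -450.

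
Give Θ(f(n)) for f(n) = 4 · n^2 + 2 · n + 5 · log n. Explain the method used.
f(n) ∈ Θ(n^2)

Compare the terms by growth order. For large n, n^a · (log n)^b dominates n^a' · (log n)^b' iff a > a', or (a = a' and b > b'). Ranking the 3 terms shows the dominant one is 4 · n^2. Hence f(n) ∈ Θ(n^2).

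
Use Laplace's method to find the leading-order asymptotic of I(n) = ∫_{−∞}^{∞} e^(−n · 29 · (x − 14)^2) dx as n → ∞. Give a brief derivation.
I(n) = sqrt(π/(29n))

Here φ(x) = 29 · (x − 14)^2 has its unique minimum at x* = 14 with φ(x*) = 0 and φ''(x*) = 58. Laplace's method gives
  I(n) ~ e^(−n φ(x*)) · sqrt(2π / (n · φ''(x*))) = sqrt(2π / (58n)) = sqrt(π/(29n)).
This is exact: substituting u = (x − 14)·sqrt(29n) gives I(n) = (1/sqrt(29n)) ∫_{−∞}^{∞} e^(−u^2) du = sqrt(π/(29n)).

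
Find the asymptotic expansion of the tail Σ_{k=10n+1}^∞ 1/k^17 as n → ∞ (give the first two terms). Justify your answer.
Σ_{k>10n} 1/k^17 = 1/(16 · (10n)^16) − 1/(2 · (10n)^17) + O(1/(10n)^18)

Compare to the integral: ∫_{10n}^∞ x^(−17) dx = [−x^(−16)/16]_{10n}^∞ = 1/((17−1)·(10n)^16). The Euler-Maclaurin correction adds −f(10n)/2 = −1/(2·(10n)^17). Euler-Maclaurin then gives
  Σ_{k>10n} 1/k^17 = ∫_{10n}^∞ dx/x^17 − 1/(2·(10n)^17) + O(1/(10n)^18).
(Equivalently this is ζ(17) − Σ_{k≤10n} 1/k^17.)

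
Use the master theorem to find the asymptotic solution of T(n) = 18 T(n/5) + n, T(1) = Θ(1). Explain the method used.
T(n) = Θ(n^(log_5 18))

Master theorem: compare f(n) = n to n^(log_5 18) where log_5 18 ≈ 1.796. Since 1 < log_5 18, we have f(n) = O(n^(log_5 18 − ε)) for some ε > 0 — Case 1. Hence T(n) = Θ(n^(log_5 18)).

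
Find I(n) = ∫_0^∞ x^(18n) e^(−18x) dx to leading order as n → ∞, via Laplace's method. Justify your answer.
I(n) ~ (sqrt(2π·18n) / 18) · (18n/(18e))^(18n)

Write the integrand as exp(18n ln x − 18x) and set f(x) = 18n ln x − 18x. Then f'(x) = 18n/x − 18 = 0 at x* = 18n/18, and f''(x*) = −18n/x*^2 = −18^2/(18n). Laplace's method (interior maximum) gives
  I(n) ~ e^(f(x*)) · sqrt(2π / |f''(x*)|)
        = exp(18n ln(18n/18) − 18n) · sqrt(2π · 18n / 18^2)
        = (18n/18)^(18n) e^(−18n) · sqrt(2π·18n) / 18
        = (sqrt(2π·18n) / 18) · (18n/(18e))^(18n).
This matches Γ(18n+1)/18^(18n+1) with Stirling applied to Γ.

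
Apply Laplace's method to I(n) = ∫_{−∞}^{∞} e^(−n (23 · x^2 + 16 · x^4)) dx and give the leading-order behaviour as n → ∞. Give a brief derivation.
I(n) ~ sqrt(π/(23n))

φ(x) = 23 · x^2 + 16 · x^4 has its unique global minimum at x* = 0 (since φ'(x) = 46x + 64x^3 = 0 only at x = 0 for real x with both coefficients positive, and φ → ∞ as |x| → ∞). At x* = 0, φ(0) = 0 and φ''(0) = 46. Laplace's method then gives
  I(n) ~ sqrt(2π / (n · φ''(0))) · e^(−n φ(0)) = sqrt(2π / (46n)) = sqrt(π/(23n)).
The 16 · x^4 term contributes only at subleading order (an O(1/n) relative correction).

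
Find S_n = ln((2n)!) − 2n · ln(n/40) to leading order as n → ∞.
S_n ~ 2n · (ln 80 − 1) + O(ln n)

Stirling: ln((2n)!) = 2n ln(2n) − 2n + O(ln n).
  S_n = 2n ln(2n) − 2n − 2n ln(n/40) + O(ln n)
      = 2n ln(2n) − 2n ln n + 2n ln 40 − 2n + O(ln n)
      = 2n ln 2 + 2n ln 40 − 2n + O(ln n)
      = 2n (ln 80 − 1) + O(ln n).
Numerically ln(80) − 1 ≈ 3.3820.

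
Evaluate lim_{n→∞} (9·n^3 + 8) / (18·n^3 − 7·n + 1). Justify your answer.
lim = 9/18 = 1/2

For large n the leading n^3 terms dominate both numerator and denominator. Dividing top and bottom by n^3, every other term tends to 0, leaving 9/18 = 1/2.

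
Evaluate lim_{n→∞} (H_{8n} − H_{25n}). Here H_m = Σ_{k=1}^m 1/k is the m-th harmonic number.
lim = ln(8/25)

Euler-Maclaurin gives H_m = ln m + γ + 1/(2m) + O(1/m^2). The γ and O(1/m) terms cancel in the difference:
  H_{8n} − H_{25n} = ln(8n) − ln(25n) + O(1/n) = ln(8/25) + O(1/n).
Hence the limit is ln(8/25).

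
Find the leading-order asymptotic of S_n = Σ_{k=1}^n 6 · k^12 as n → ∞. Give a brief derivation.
S_n ~ 6 · n^13 / 13

By integral comparison (Euler-Maclaurin), Σ_{k=1}^n 6 · k^12 = 6 · ∫_0^n x^12 dx + O(n^12) = 6 · n^13/13 + O(n^12). (Equivalently, Faulhaber's formula gives the same leading term.)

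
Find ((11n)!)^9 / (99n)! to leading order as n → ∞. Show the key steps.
((11n)!)^9/(99n)! ~ ((2π·11n)^(8/2) / 3) · 9^(−9·11n)  →  0

Write N = 11n. Stirling: N! ~ sqrt(2π N)(N/e)^N and (9N)! ~ sqrt(2π·9N)·(9N/e)^(9N).
  (N!)^9/(9N)! ~ (2π N)^(9/2) (N/e)^(9N) / [sqrt(2π·9N) (9N/e)^(9N)]
     = (2π N)^(9/2) / sqrt(2π·9N) · (N/(9N))^(9N)
     = (2π N)^((9−1)/2) / 3 · 9^(−9N).
Since 9^9 > 1, the factor 9^(−9N) decays exponentially, so the ratio → 0. Substituting N = 11n gives the stated form.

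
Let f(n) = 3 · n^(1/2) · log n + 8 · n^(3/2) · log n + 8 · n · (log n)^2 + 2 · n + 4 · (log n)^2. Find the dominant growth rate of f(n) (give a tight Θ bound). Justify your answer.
f(n) ∈ Θ(n^(3/2) · log n)

Compare the terms by growth order. For large n, n^a · (log n)^b dominates n^a' · (log n)^b' iff a > a', or (a = a' and b > b'). Ranking the 5 terms shows the dominant one is 8 · n^(3/2) · log n. Hence f(n) ∈ Θ(n^(3/2) · log n).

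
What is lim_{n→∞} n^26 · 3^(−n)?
lim = 0

Exponentials with base > 1 dominate every fixed polynomial: for any fixed c, n^c / 3^n → 0 as n → ∞ (e.g. by the ratio test, or by writing 3^n = e^(n ln 3) and noting e^(n ln 3) / n^c → ∞). Hence n^26 · 3^(−n) = n^26 / 3^n → 0.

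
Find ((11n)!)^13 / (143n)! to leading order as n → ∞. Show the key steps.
((11n)!)^13/(143n)! ~ ((2π·11n)^(12/2) / sqrt(13)) · 13^(−13·11n)  →  0

Write N = 11n. Stirling: N! ~ sqrt(2π N)(N/e)^N and (13N)! ~ sqrt(2π·13N)·(13N/e)^(13N).
  (N!)^13/(13N)! ~ (2π N)^(13/2) (N/e)^(13N) / [sqrt(2π·13N) (13N/e)^(13N)]
     = (2π N)^(13/2) / sqrt(2π·13N) · (N/(13N))^(13N)
     = (2π N)^((13−1)/2) / sqrt(13) · 13^(−13N).
Since 13^13 > 1, the factor 13^(−13N) decays exponentially, so the ratio → 0. Substituting N = 11n gives the stated form.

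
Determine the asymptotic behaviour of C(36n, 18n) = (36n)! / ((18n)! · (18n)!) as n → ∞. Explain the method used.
C(36n, 18n) ~ (4)^(18n) · sqrt(1/(π·18n))

Write N = 18n. Apply Stirling to each factorial:
  (2N)! ~ sqrt(2π·2N) · (2N/e)^(2N),
  N! ~ sqrt(2π N) · (N/e)^N,
  (1N)! ~ sqrt(2π·1N) · (1N/e)^(1N).
The exponential factors combine to (2N)^(2N) / (N^N · (1N)^(1N)) = 2^(2N)/1^(1N) = (2^2/1^1)^N = (4)^N.
The square-root prefactors combine to sqrt(2π·2N) / (sqrt(2π N)·sqrt(2π·1N)) = sqrt(2 / (2π·1·N)) = sqrt(1/(π·18n)).
Substituting N = 18n: C(36n, 18n) ~ (4)^(18n) · sqrt(1/(π·18n)).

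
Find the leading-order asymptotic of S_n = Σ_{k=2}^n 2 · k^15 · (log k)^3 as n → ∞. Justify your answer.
S_n ~ n^16 · (log n)^3 / 8

By integral comparison, S_n = ∫_1^n 2 · x^15 · (log x)^3 dx + O(n^15 · (log n)^3). For the integral, the leading term of ∫_1^n x^15 (log x)^3 dx is n^16/16 · (log n)^3 (by repeated integration by parts; each step lowers the log-exponent and produces a relatively O(1/log n) correction). Hence S_n ~ n^16 · (log n)^3 / 8.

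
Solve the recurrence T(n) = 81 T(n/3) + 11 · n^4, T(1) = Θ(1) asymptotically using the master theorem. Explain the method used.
T(n) = Θ(n^4 log n)

log_3 81 = 4, and f(n) = 11 · n^4 = Θ(n^(log_3 81)). This is Case 2 of the master theorem: T(n) = Θ(f(n) · log n) = Θ(n^4 log n).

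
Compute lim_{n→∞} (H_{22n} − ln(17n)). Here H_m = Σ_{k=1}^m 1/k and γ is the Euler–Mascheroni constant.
lim = ln(22/17) + γ

By Euler-Maclaurin, H_m = ln m + γ + O(1/m). So
  H_{22n} − ln(17n) = ln(22n) + γ − ln(17n) + O(1/n)
                       = ln(22/17) + γ + O(1/n).
Hence the limit is ln(22/17) + γ.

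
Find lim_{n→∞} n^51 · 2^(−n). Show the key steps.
lim = 0

Exponentials with base > 1 dominate every fixed polynomial: for any fixed c, n^c / 2^n → 0 as n → ∞ (e.g. by the ratio test, or by writing 2^n = e^(n ln 2) and noting e^(n ln 2) / n^c → ∞). Hence n^51 · 2^(−n) = n^51 / 2^n → 0.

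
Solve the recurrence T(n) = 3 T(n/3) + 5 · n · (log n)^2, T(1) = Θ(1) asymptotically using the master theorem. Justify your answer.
T(n) = Θ(n · (log n)^3)

Here log_3 3 = 1 and f(n) = 5 · n · (log n)^2 = Θ(n^(log_3 3) · (log n)^2). This is the extended Case 2 of the master theorem (f matches the critical exponent up to log factors), giving T(n) = Θ(n^(log_3 3) · (log n)^(2+1)) = Θ(n · (log n)^3).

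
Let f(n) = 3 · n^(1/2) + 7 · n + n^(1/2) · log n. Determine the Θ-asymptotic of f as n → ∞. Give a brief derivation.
f(n) ∈ Θ(n)

Compare the terms by growth order. For large n, n^a · (log n)^b dominates n^a' · (log n)^b' iff a > a', or (a = a' and b > b'). Ranking the 3 terms shows the dominant one is 7 · n. Hence f(n) ∈ Θ(n).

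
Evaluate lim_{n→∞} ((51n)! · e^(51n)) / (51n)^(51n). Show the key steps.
lim = ∞

Stirling: (51n)! ~ sqrt(2π·51n) · (51n/e)^(51n). Hence
  (51n)! · e^(51n) / (51n)^(51n) ~ sqrt(2π·51n) = sqrt(2π·51) · sqrt(n) → ∞.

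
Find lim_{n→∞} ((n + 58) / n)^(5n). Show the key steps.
lim = e^290

Rewrite as (1 + 58/n)^(5n). By the standard limit (1 + x/n)^n → e^x, we have (1 + 58/n)^n → e^58, and raising to the 5th power gives e^290.
More precisely, ln[(1 + 58/n)^(5n)] = 5n · ln(1 + 58/n) = 5n · (58/n + O(1/n^2)) = 290 + O(1/n) → 290.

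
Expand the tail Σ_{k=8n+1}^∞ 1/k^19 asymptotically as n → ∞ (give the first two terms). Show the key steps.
Σ_{k>8n} 1/k^19 = 1/(18 · (8n)^18) − 1/(2 · (8n)^19) + O(1/(8n)^20)

Compare to the integral: ∫_{8n}^∞ x^(−19) dx = [−x^(−18)/18]_{8n}^∞ = 1/((19−1)·(8n)^18). The Euler-Maclaurin correction adds −f(8n)/2 = −1/(2·(8n)^19). Euler-Maclaurin then gives
  Σ_{k>8n} 1/k^19 = ∫_{8n}^∞ dx/x^19 − 1/(2·(8n)^19) + O(1/(8n)^20).
(Equivalently this is ζ(19) − Σ_{k≤8n} 1/k^19.)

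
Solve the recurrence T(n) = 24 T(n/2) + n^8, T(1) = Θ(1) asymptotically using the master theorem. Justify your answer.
T(n) = Θ(n^8)

log_2 24 ≈ 4.585. f(n) = n^8 dominates n^(log_2 24) since 8 > 4.585, and the regularity condition a·f(n/b) = 24·(n/2)^8 = (24/256)·n^8 ≤ c·f(n) holds with c = 24/256 ≈ 0.0938 < 1. So this is Case 3: T(n) = Θ(f(n)) = Θ(n^8).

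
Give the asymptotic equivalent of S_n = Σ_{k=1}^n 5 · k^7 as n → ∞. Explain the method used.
S_n ~ 5 · n^8 / 8

By integral comparison (Euler-Maclaurin), Σ_{k=1}^n 5 · k^7 = 5 · ∫_0^n x^7 dx + O(n^7) = 5 · n^8/8 + O(n^7). (Equivalently, Faulhaber's formula gives the same leading term.)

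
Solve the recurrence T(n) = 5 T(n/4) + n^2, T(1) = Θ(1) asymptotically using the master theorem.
T(n) = Θ(n^2)

log_4 5 ≈ 1.161. f(n) = n^2 dominates n^(log_4 5) since 2 > 1.161, and the regularity condition a·f(n/b) = 5·(n/4)^2 = (5/16)·n^2 ≤ c·f(n) holds with c = 5/16 ≈ 0.312 < 1. So this is Case 3: T(n) = Θ(f(n)) = Θ(n^2).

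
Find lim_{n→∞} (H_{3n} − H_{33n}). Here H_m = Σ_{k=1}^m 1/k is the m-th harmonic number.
lim = ln(3/33) = −ln 11

Euler-Maclaurin gives H_m = ln m + γ + 1/(2m) + O(1/m^2). The γ and O(1/m) terms cancel in the difference:
  H_{3n} − H_{33n} = ln(3n) − ln(33n) + O(1/n) = ln(3/33) + O(1/n).
Hence the limit is ln(3/33) = −ln 11.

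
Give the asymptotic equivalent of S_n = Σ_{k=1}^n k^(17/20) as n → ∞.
S_n ~ (20/37) · n^(37/20)

Integral comparison: Σ_{k=1}^n k^(17/20) = ∫_0^n x^(17/20) dx + O(n^(17/20)). The integral is n^(1 + 17/20) / (1 + 17/20) = n^((17+20)/20) / ((17+20)/20) = (20/37) · n^(37/20).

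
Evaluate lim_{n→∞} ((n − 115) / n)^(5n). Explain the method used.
lim = e^(−575)

Rewrite as (1 − 115/n)^(5n). By the standard limit (1 + x/n)^n → e^x, we have (1 − 115/n)^n → e^(−115), and raising to the 5th power gives e^(−575).
More precisely, ln[(1 − 115/n)^(5n)] = 5n · ln(1 − 115/n) = 5n · (-115/n + O(1/n^2)) = -575 + O(1/n) → -575.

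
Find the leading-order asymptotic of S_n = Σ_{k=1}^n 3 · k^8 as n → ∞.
S_n ~ n^9 / 3

By integral comparison (Euler-Maclaurin), Σ_{k=1}^n 3 · k^8 = 3 · ∫_0^n x^8 dx + O(n^8) = 3 · n^9/9 = n^9 / 3 + O(n^8). (Equivalently, Faulhaber's formula gives the same leading term.)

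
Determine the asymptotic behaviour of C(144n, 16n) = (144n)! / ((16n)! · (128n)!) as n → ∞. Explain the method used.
C(144n, 16n) ~ (387420489/16777216)^(16n) · sqrt(9/(16π·16n))

Write N = 16n. Apply Stirling to each factorial:
  (9N)! ~ sqrt(2π·9N) · (9N/e)^(9N),
  N! ~ sqrt(2π N) · (N/e)^N,
  (8N)! ~ sqrt(2π·8N) · (8N/e)^(8N).
The exponential factors combine to (9N)^(9N) / (N^N · (8N)^(8N)) = 9^(9N)/8^(8N) = (9^9/8^8)^N = (387420489/16777216)^N.
The square-root prefactors combine to sqrt(2π·9N) / (sqrt(2π N)·sqrt(2π·8N)) = sqrt(9 / (2π·8·N)) = sqrt(9/(16π·16n)).
Substituting N = 16n: C(144n, 16n) ~ (387420489/16777216)^(16n) · sqrt(9/(16π·16n)).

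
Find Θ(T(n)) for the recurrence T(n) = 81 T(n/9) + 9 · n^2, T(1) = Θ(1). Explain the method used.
T(n) = Θ(n^2 log n)

log_9 81 = 2, and f(n) = 9 · n^2 = Θ(n^(log_9 81)). This is Case 2 of the master theorem: T(n) = Θ(f(n) · log n) = Θ(n^2 log n).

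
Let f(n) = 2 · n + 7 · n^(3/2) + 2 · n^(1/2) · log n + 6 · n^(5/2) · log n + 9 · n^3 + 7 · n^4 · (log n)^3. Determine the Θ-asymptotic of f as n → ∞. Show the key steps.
f(n) ∈ Θ(n^4 · (log n)^3)

Compare the terms by growth order. For large n, n^a · (log n)^b dominates n^a' · (log n)^b' iff a > a', or (a = a' and b > b'). Ranking the 6 terms shows the dominant one is 7 · n^4 · (log n)^3. Hence f(n) ∈ Θ(n^4 · (log n)^3).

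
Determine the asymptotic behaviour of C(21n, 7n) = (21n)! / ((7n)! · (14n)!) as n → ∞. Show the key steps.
C(21n, 7n) ~ (27/4)^(7n) · sqrt(3/(4π·7n))

Write N = 7n. Apply Stirling to each factorial:
  (3N)! ~ sqrt(2π·3N) · (3N/e)^(3N),
  N! ~ sqrt(2π N) · (N/e)^N,
  (2N)! ~ sqrt(2π·2N) · (2N/e)^(2N).
The exponential factors combine to (3N)^(3N) / (N^N · (2N)^(2N)) = 3^(3N)/2^(2N) = (3^3/2^2)^N = (27/4)^N.
The square-root prefactors combine to sqrt(2π·3N) / (sqrt(2π N)·sqrt(2π·2N)) = sqrt(3 / (2π·2·N)) = sqrt(3/(4π·7n)).
Substituting N = 7n: C(21n, 7n) ~ (27/4)^(7n) · sqrt(3/(4π·7n)).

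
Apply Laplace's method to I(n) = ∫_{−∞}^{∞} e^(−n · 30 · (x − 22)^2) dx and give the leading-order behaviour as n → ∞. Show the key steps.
I(n) = sqrt(π/(30n))

Here φ(x) = 30 · (x − 22)^2 has its unique minimum at x* = 22 with φ(x*) = 0 and φ''(x*) = 60. Laplace's method gives
  I(n) ~ e^(−n φ(x*)) · sqrt(2π / (n · φ''(x*))) = sqrt(2π / (60n)) = sqrt(π/(30n)).
This is exact: substituting u = (x − 22)·sqrt(30n) gives I(n) = (1/sqrt(30n)) ∫_{−∞}^{∞} e^(−u^2) du = sqrt(π/(30n)).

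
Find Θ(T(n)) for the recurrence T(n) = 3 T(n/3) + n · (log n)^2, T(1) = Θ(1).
T(n) = Θ(n · (log n)^3)

Here log_3 3 = 1 and f(n) = n · (log n)^2 = Θ(n^(log_3 3) · (log n)^2). This is the extended Case 2 of the master theorem (f matches the critical exponent up to log factors), giving T(n) = Θ(n^(log_3 3) · (log n)^(2+1)) = Θ(n · (log n)^3).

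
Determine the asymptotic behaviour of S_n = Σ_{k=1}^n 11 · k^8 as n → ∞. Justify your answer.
S_n ~ 11 · n^9 / 9

By integral comparison (Euler-Maclaurin), Σ_{k=1}^n 11 · k^8 = 11 · ∫_0^n x^8 dx + O(n^8) = 11 · n^9/9 + O(n^8). (Equivalently, Faulhaber's formula gives the same leading term.)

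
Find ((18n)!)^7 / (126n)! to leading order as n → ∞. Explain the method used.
((18n)!)^7/(126n)! ~ ((2π·18n)^(6/2) / sqrt(7)) · 7^(−7·18n)  →  0

Write N = 18n. Stirling: N! ~ sqrt(2π N)(N/e)^N and (7N)! ~ sqrt(2π·7N)·(7N/e)^(7N).
  (N!)^7/(7N)! ~ (2π N)^(7/2) (N/e)^(7N) / [sqrt(2π·7N) (7N/e)^(7N)]
     = (2π N)^(7/2) / sqrt(2π·7N) · (N/(7N))^(7N)
     = (2π N)^((7−1)/2) / sqrt(7) · 7^(−7N).
Since 7^7 > 1, the factor 7^(−7N) decays exponentially, so the ratio → 0. Substituting N = 18n gives the stated form.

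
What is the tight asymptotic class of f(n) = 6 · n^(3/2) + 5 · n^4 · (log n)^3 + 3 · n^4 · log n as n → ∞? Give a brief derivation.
f(n) ∈ Θ(n^4 · (log n)^3)

Compare the terms by growth order. For large n, n^a · (log n)^b dominates n^a' · (log n)^b' iff a > a', or (a = a' and b > b'). Ranking the 3 terms shows the dominant one is 5 · n^4 · (log n)^3. Hence f(n) ∈ Θ(n^4 · (log n)^3).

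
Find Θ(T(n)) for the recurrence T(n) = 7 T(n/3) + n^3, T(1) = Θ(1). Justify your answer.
T(n) = Θ(n^3)

log_3 7 ≈ 1.771. f(n) = n^3 dominates n^(log_3 7) since 3 > 1.771, and the regularity condition a·f(n/b) = 7·(n/3)^3 = (7/27)·n^3 ≤ c·f(n) holds with c = 7/27 ≈ 0.259 < 1. So this is Case 3: T(n) = Θ(f(n)) = Θ(n^3).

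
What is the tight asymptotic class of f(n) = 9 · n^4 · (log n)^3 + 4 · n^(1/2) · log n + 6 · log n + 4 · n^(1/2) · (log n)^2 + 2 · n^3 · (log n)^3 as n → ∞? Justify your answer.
f(n) ∈ Θ(n^4 · (log n)^3)

Compare the terms by growth order. For large n, n^a · (log n)^b dominates n^a' · (log n)^b' iff a > a', or (a = a' and b > b'). Ranking the 5 terms shows the dominant one is 9 · n^4 · (log n)^3. Hence f(n) ∈ Θ(n^4 · (log n)^3).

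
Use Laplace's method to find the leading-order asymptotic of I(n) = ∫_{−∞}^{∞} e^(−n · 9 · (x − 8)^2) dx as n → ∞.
I(n) = sqrt(π/(9n))

Here φ(x) = 9 · (x − 8)^2 has its unique minimum at x* = 8 with φ(x*) = 0 and φ''(x*) = 18. Laplace's method gives
  I(n) ~ e^(−n φ(x*)) · sqrt(2π / (n · φ''(x*))) = sqrt(2π / (18n)) = sqrt(π/(9n)).
This is exact: substituting u = (x − 8)·sqrt(9n) gives I(n) = (1/sqrt(9n)) ∫_{−∞}^{∞} e^(−u^2) du = sqrt(π/(9n)).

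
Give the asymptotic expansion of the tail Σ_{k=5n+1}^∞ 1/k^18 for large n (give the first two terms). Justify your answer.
Σ_{k>5n} 1/k^18 = 1/(17 · (5n)^17) − 1/(2 · (5n)^18) + O(1/(5n)^19)

Compare to the integral: ∫_{5n}^∞ x^(−18) dx = [−x^(−17)/17]_{5n}^∞ = 1/((18−1)·(5n)^17). The Euler-Maclaurin correction adds −f(5n)/2 = −1/(2·(5n)^18). Euler-Maclaurin then gives
  Σ_{k>5n} 1/k^18 = ∫_{5n}^∞ dx/x^18 − 1/(2·(5n)^18) + O(1/(5n)^19).
(Equivalently this is ζ(18) − Σ_{k≤5n} 1/k^18.)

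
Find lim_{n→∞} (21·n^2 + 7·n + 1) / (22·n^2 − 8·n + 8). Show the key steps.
lim = 21/22

For large n the leading n^2 terms dominate both numerator and denominator. Dividing top and bottom by n^2, every other term tends to 0, leaving 21/22.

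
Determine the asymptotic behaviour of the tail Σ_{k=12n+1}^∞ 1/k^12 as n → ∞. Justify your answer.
Σ_{k>12n} 1/k^12 ~ 1/(11 · (12n)^11)

Compare to the integral: ∫_{12n}^∞ x^(−12) dx = [−x^(−11)/11]_{12n}^∞ = 1/((12−1)·(12n)^11). Euler-Maclaurin then gives
  Σ_{k>12n} 1/k^12 = ∫_{12n}^∞ dx/x^12 − 1/(2·(12n)^12) + O(1/(12n)^13).
(Equivalently this is ζ(12) − Σ_{k≤12n} 1/k^12.)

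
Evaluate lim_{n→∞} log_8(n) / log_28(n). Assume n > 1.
lim = ln(28) / ln(8) = log_8(28)

Change of base: log_8(n) = ln n / ln 8 and log_28(n) = ln n / ln 28. The ratio is (ln n / ln 8) · (ln 28 / ln n) = ln 28 / ln 8, a constant independent of n. So the limit is ln 28 / ln 8 = log_8(28).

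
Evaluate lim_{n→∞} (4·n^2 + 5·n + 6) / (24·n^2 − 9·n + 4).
lim = 4/24 = 1/6

For large n the leading n^2 terms dominate both numerator and denominator. Dividing top and bottom by n^2, every other term tends to 0, leaving 4/24 = 1/6.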